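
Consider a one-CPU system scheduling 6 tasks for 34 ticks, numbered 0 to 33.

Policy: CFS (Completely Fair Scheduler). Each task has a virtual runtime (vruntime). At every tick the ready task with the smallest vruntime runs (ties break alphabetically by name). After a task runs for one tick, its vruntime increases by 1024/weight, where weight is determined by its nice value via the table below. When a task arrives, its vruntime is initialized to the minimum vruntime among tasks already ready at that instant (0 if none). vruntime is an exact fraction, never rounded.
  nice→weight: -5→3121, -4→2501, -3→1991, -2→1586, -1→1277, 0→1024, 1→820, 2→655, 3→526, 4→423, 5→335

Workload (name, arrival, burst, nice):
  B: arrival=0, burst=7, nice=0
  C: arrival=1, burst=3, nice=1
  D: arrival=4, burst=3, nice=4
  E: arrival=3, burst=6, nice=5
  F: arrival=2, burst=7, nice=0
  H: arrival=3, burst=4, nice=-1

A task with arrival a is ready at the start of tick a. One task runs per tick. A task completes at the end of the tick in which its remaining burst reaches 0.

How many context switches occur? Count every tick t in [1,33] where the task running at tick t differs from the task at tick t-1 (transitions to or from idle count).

context switches = 24

t=0: vr[B=0] → run B
t=1: vr[B=1 C=1] → run B
t=2: vr[B=2 C=1 F=1] → run C
t=3: vr[B=2 C=461/205 E=1 F=1 H=1] → run E
t=4: vr[B=2 C=461/205 D=1 E=1359/335 F=1 H=1] → run D
t=5: vr[B=2 C=461/205 D=1447/423 E=1359/335 F=1 H=1] → run F
t=6: vr[B=2 C=461/205 D=1447/423 E=1359/335 F=2 H=1] → run H
t=7: vr[B=2 C=461/205 D=1447/423 E=1359/335 F=2 H=2301/1277] → run H
t=8: vr[B=2 C=461/205 D=1447/423 E=1359/335 F=2 H=3325/1277] → run B
t=9: vr[B=3 C=461/205 D=1447/423 E=1359/335 F=2 H=3325/1277] → run F
t=10: vr[B=3 C=461/205 D=1447/423 E=1359/335 F=3 H=3325/1277] → run C
t=11: vr[B=3 C=717/205 D=1447/423 E=1359/335 F=3 H=3325/1277] → run H
t=12: vr[B=3 C=717/205 D=1447/423 E=1359/335 F=3 H=4349/1277] → run B
t=13: vr[B=4 C=717/205 D=1447/423 E=1359/335 F=3 H=4349/1277] → run F
t=14: vr[B=4 C=717/205 D=1447/423 E=1359/335 F=4 H=4349/1277] → run H
t=15: vr[B=4 C=717/205 D=1447/423 E=1359/335 F=4] → run D
t=16: vr[B=4 C=717/205 D=2471/423 E=1359/335 F=4] → run C
t=17: vr[B=4 D=2471/423 E=1359/335 F=4] → run B
t=18: vr[B=5 D=2471/423 E=1359/335 F=4] → run F
t=19: vr[B=5 D=2471/423 E=1359/335 F=5] → run E
t=20: vr[B=5 D=2471/423 E=2383/335 F=5] → run B
t=21: vr[B=6 D=2471/423 E=2383/335 F=5] → run F
t=22: vr[B=6 D=2471/423 E=2383/335 F=6] → run D
t=23: vr[B=6 E=2383/335 F=6] → run B
t=24: vr[E=2383/335 F=6] → run F
t=25: vr[E=2383/335 F=7] → run F
t=26: vr[E=2383/335] → run E
t=27: vr[E=3407/335] → run E
t=28: vr[E=4431/335] → run E
t=29: vr[E=1091/67] → run E
t=30: (idle)
t=31: (idle)
t=32: (idle)
t=33: (idle)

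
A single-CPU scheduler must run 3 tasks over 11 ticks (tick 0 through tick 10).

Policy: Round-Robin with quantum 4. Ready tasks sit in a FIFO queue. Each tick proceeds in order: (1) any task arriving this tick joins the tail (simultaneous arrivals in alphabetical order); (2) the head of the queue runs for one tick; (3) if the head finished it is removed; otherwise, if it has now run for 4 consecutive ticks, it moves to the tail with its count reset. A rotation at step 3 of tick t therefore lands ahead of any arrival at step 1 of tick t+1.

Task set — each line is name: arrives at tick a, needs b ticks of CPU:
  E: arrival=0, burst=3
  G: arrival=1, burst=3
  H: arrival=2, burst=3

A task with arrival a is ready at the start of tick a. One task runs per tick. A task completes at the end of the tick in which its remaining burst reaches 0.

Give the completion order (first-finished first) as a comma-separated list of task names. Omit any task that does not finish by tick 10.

t=0: queue=[E] q_used=0 → run E
t=1: queue=[E,G] q_used=1 → run E
t=2: queue=[E,G,H] q_used=2 → run E
t=3: queue=[G,H] q_used=0 → run G
t=4: queue=[G,H] q_used=1 → run G
t=5: queue=[G,H] q_used=2 → run G
t=6: queue=[H] q_used=0 → run H
t=7: queue=[H] q_used=1 → run H
t=8: queue=[H] q_used=2 → run H
t=9: (idle)
t=10: (idle)

completion order = E, G, H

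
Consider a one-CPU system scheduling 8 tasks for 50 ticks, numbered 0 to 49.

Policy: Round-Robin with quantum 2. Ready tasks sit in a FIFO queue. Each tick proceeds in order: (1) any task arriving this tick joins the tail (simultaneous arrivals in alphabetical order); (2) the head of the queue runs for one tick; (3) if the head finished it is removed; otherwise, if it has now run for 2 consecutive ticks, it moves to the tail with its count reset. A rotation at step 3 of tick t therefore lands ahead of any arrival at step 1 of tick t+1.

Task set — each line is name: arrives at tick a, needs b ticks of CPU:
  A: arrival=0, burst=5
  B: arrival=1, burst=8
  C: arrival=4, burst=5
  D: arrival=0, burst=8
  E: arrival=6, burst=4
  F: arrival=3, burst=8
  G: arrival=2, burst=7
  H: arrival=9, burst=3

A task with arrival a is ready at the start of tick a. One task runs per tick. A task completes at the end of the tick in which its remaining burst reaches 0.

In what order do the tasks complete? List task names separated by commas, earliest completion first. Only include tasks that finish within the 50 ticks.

completion order = A, E, H, D, C, B, G, F

t=0: queue=[A,D] q_used=0 → run A
t=1: queue=[A,D,B] q_used=1 → run A
t=2: queue=[D,B,A,G] q_used=0 → run D
t=3: queue=[D,B,A,G,F] q_used=1 → run D
t=4: queue=[B,A,G,F,D,C] q_used=0 → run B
t=5: queue=[B,A,G,F,D,C] q_used=1 → run B
t=6: queue=[A,G,F,D,C,B,E] q_used=0 → run A
t=7: queue=[A,G,F,D,C,B,E] q_used=1 → run A
t=8: queue=[G,F,D,C,B,E,A] q_used=0 → run G
t=9: queue=[G,F,D,C,B,E,A,H] q_used=1 → run G
t=10: queue=[F,D,C,B,E,A,H,G] q_used=0 → run F
t=11: queue=[F,D,C,B,E,A,H,G] q_used=1 → run F
t=12: queue=[D,C,B,E,A,H,G,F] q_used=0 → run D
t=13: queue=[D,C,B,E,A,H,G,F] q_used=1 → run D
t=14: queue=[C,B,E,A,H,G,F,D] q_used=0 → run C
t=15: queue=[C,B,E,A,H,G,F,D] q_used=1 → run C
t=16: queue=[B,E,A,H,G,F,D,C] q_used=0 → run B
t=17: queue=[B,E,A,H,G,F,D,C] q_used=1 → run B
t=18: queue=[E,A,H,G,F,D,C,B] q_used=0 → run E
t=19: queue=[E,A,H,G,F,D,C,B] q_used=1 → run E
t=20: queue=[A,H,G,F,D,C,B,E] q_used=0 → run A
t=21: queue=[H,G,F,D,C,B,E] q_used=0 → run H
t=22: queue=[H,G,F,D,C,B,E] q_used=1 → run H
t=23: queue=[G,F,D,C,B,E,H] q_used=0 → run G
t=24: queue=[G,F,D,C,B,E,H] q_used=1 → run G
t=25: queue=[F,D,C,B,E,H,G] q_used=0 → run F
t=26: queue=[F,D,C,B,E,H,G] q_used=1 → run F
t=27: queue=[D,C,B,E,H,G,F] q_used=0 → run D
t=28: queue=[D,C,B,E,H,G,F] q_used=1 → run D
t=29: queue=[C,B,E,H,G,F,D] q_used=0 → run C
t=30: queue=[C,B,E,H,G,F,D] q_used=1 → run C
t=31: queue=[B,E,H,G,F,D,C] q_used=0 → run B
t=32: queue=[B,E,H,G,F,D,C] q_used=1 → run B
t=33: queue=[E,H,G,F,D,C,B] q_used=0 → run E
t=34: queue=[E,H,G,F,D,C,B] q_used=1 → run E
t=35: queue=[H,G,F,D,C,B] q_used=0 → run H
t=36: queue=[G,F,D,C,B] q_used=0 → run G
t=37: queue=[G,F,D,C,B] q_used=1 → run G
t=38: queue=[F,D,C,B,G] q_used=0 → run F
t=39: queue=[F,D,C,B,G] q_used=1 → run F
t=40: queue=[D,C,B,G,F] q_used=0 → run D
t=41: queue=[D,C,B,G,F] q_used=1 → run D
t=42: queue=[C,B,G,F] q_used=0 → run C
t=43: queue=[B,G,F] q_used=0 → run B
t=44: queue=[B,G,F] q_used=1 → run B
t=45: queue=[G,F] q_used=0 → run G
t=46: queue=[F] q_used=0 → run F
t=47: queue=[F] q_used=1 → run F
t=48: (idle)
t=49: (idle)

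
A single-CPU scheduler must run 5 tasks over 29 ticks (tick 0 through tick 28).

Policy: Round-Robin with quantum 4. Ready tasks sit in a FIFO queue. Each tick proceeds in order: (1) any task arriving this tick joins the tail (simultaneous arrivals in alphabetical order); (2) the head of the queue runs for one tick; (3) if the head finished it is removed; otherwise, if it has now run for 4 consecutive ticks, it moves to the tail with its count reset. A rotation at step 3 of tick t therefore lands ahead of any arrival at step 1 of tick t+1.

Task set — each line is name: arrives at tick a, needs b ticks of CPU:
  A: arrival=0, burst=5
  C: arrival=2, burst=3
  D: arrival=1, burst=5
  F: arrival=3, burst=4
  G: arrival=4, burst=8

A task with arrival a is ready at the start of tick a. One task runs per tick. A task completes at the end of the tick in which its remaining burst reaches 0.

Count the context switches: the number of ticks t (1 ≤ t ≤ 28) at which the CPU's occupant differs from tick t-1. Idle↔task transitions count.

context switches = 8

t=0: queue=[A] q_used=0 → run A
t=1: queue=[A,D] q_used=1 → run A
t=2: queue=[A,D,C] q_used=2 → run A
t=3: queue=[A,D,C,F] q_used=3 → run A
t=4: queue=[D,C,F,A,G] q_used=0 → run D
t=5: queue=[D,C,F,A,G] q_used=1 → run D
t=6: queue=[D,C,F,A,G] q_used=2 → run D
t=7: queue=[D,C,F,A,G] q_used=3 → run D
t=8: queue=[C,F,A,G,D] q_used=0 → run C
t=9: queue=[C,F,A,G,D] q_used=1 → run C
t=10: queue=[C,F,A,G,D] q_used=2 → run C
t=11: queue=[F,A,G,D] q_used=0 → run F
t=12: queue=[F,A,G,D] q_used=1 → run F
t=13: queue=[F,A,G,D] q_used=2 → run F
t=14: queue=[F,A,G,D] q_used=3 → run F
t=15: queue=[A,G,D] q_used=0 → run A
t=16: queue=[G,D] q_used=0 → run G
t=17: queue=[G,D] q_used=1 → run G
t=18: queue=[G,D] q_used=2 → run G
t=19: queue=[G,D] q_used=3 → run G
t=20: queue=[D,G] q_used=0 → run D
t=21: queue=[G] q_used=0 → run G
t=22: queue=[G] q_used=1 → run G
t=23: queue=[G] q_used=2 → run G
t=24: queue=[G] q_used=3 → run G
t=25: (idle)
t=26: (idle)
t=27: (idle)
t=28: (idle)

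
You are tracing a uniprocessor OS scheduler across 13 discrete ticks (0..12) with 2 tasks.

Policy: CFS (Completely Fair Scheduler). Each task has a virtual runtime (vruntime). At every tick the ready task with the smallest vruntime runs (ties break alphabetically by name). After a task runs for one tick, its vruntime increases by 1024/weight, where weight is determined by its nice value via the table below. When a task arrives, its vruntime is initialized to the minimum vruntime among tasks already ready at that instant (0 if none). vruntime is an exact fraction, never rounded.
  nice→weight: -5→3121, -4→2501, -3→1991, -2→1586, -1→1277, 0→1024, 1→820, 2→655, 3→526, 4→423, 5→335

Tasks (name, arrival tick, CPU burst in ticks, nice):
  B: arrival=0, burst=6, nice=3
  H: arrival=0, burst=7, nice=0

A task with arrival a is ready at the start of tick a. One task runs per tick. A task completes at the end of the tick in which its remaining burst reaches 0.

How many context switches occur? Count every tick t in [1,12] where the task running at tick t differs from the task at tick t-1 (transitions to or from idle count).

t=0: vr[B=0 H=0] → run B
t=1: vr[B=512/263 H=0] → run H
t=2: vr[B=512/263 H=1] → run H
t=3: vr[B=512/263 H=2] → run B
t=4: vr[B=1024/263 H=2] → run H
t=5: vr[B=1024/263 H=3] → run H
t=6: vr[B=1024/263 H=4] → run B
t=7: vr[B=1536/263 H=4] → run H
t=8: vr[B=1536/263 H=5] → run H
t=9: vr[B=1536/263 H=6] → run B
t=10: vr[B=2048/263 H=6] → run H
t=11: vr[B=2048/263] → run B
t=12: vr[B=2560/263] → run B

context switches = 8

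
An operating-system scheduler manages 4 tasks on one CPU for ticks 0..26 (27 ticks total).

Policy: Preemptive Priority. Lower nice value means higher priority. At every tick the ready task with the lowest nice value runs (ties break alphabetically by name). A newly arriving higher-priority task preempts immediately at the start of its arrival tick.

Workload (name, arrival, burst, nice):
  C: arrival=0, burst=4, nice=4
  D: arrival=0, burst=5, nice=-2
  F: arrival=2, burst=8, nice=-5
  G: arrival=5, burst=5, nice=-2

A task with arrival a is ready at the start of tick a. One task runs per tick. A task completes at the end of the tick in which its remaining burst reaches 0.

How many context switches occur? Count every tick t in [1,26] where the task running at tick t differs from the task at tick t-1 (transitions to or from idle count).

context switches = 5

t=0: ready={C,D} → run D
t=1: ready={C,D} → run D
t=2: ready={C,D,F} → run F
t=3: ready={C,D,F} → run F
t=4: ready={C,D,F} → run F
t=5: ready={C,D,F,G} → run F
t=6: ready={C,D,F,G} → run F
t=7: ready={C,D,F,G} → run F
t=8: ready={C,D,F,G} → run F
t=9: ready={C,D,F,G} → run F
t=10: ready={C,D,G} → run D
t=11: ready={C,D,G} → run D
t=12: ready={C,D,G} → run D
t=13: ready={C,G} → run G
t=14: ready={C,G} → run G
t=15: ready={C,G} → run G
t=16: ready={C,G} → run G
t=17: ready={C,G} → run G
t=18: ready={C} → run C
t=19: ready={C} → run C
t=20: ready={C} → run C
t=21: ready={C} → run C
t=22: (idle)
t=23: (idle)
t=24: (idle)
t=25: (idle)
t=26: (idle)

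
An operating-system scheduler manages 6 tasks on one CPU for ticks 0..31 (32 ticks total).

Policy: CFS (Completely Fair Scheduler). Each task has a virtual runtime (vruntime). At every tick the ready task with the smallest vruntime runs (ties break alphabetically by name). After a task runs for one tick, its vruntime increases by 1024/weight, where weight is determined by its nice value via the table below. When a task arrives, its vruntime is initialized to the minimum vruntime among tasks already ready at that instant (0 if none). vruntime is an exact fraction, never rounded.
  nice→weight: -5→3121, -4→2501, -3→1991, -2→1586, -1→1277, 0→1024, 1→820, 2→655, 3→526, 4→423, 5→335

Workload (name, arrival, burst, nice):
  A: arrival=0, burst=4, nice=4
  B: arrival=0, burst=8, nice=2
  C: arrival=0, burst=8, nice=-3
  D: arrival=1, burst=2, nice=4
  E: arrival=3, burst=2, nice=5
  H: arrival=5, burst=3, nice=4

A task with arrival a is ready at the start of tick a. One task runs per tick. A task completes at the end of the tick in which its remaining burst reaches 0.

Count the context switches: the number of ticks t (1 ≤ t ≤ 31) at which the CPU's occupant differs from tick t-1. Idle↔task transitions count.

context switches = 24

t=0: vr[A=0 B=0 C=0] → run A
t=1: vr[A=1024/423 B=0 C=0 D=0] → run B
t=2: vr[A=1024/423 B=1024/655 C=0 D=0] → run C
t=3: vr[A=1024/423 B=1024/655 C=1024/1991 D=0 E=0] → run D
t=4: vr[A=1024/423 B=1024/655 C=1024/1991 D=1024/423 E=0] → run E
t=5: vr[A=1024/423 B=1024/655 C=1024/1991 D=1024/423 E=1024/335 H=1024/1991] → run C
t=6: vr[A=1024/423 B=1024/655 C=2048/1991 D=1024/423 E=1024/335 H=1024/1991] → run H
t=7: vr[A=1024/423 B=1024/655 C=2048/1991 D=1024/423 E=1024/335 H=2471936/842193] → run C
t=8: vr[A=1024/423 B=1024/655 C=3072/1991 D=1024/423 E=1024/335 H=2471936/842193] → run C
t=9: vr[A=1024/423 B=1024/655 C=4096/1991 D=1024/423 E=1024/335 H=2471936/842193] → run B
t=10: vr[A=1024/423 B=2048/655 C=4096/1991 D=1024/423 E=1024/335 H=2471936/842193] → run C
t=11: vr[A=1024/423 B=2048/655 C=5120/1991 D=1024/423 E=1024/335 H=2471936/842193] → run A
t=12: vr[A=2048/423 B=2048/655 C=5120/1991 D=1024/423 E=1024/335 H=2471936/842193] → run D
t=13: vr[A=2048/423 B=2048/655 C=5120/1991 E=1024/335 H=2471936/842193] → run C
t=14: vr[A=2048/423 B=2048/655 C=6144/1991 E=1024/335 H=2471936/842193] → run H
t=15: vr[A=2048/423 B=2048/655 C=6144/1991 E=1024/335 H=4510720/842193] → run E
t=16: vr[A=2048/423 B=2048/655 C=6144/1991 H=4510720/842193] → run C
t=17: vr[A=2048/423 B=2048/655 C=7168/1991 H=4510720/842193] → run B
t=18: vr[A=2048/423 B=3072/655 C=7168/1991 H=4510720/842193] → run C
t=19: vr[A=2048/423 B=3072/655 H=4510720/842193] → run B
t=20: vr[A=2048/423 B=4096/655 H=4510720/842193] → run A
t=21: vr[A=1024/141 B=4096/655 H=4510720/842193] → run H
t=22: vr[A=1024/141 B=4096/655] → run B
t=23: vr[A=1024/141 B=1024/131] → run A
t=24: vr[B=1024/131] → run B
t=25: vr[B=6144/655] → run B
t=26: vr[B=7168/655] → run B
t=27: (idle)
t=28: (idle)
t=29: (idle)
t=30: (idle)
t=31: (idle)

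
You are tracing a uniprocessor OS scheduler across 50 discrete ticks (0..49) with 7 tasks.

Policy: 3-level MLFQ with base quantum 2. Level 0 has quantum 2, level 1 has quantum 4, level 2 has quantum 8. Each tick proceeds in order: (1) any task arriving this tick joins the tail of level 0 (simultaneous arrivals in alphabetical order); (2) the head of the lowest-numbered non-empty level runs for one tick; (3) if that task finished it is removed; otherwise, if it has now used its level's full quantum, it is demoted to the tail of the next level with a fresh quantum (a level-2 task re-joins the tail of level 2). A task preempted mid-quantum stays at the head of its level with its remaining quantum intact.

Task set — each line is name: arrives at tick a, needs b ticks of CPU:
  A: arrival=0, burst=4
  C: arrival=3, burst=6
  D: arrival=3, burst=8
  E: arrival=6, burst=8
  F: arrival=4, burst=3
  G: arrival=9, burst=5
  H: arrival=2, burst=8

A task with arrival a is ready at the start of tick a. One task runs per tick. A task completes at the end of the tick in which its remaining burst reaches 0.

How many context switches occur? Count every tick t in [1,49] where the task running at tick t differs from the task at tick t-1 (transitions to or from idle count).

context switches = 17

t=0: L0/L1/L2 = A/-/- → run A
t=1: L0/L1/L2 = A/-/- → run A
t=2: L0/L1/L2 = H/A/- → run H
t=3: L0/L1/L2 = HCD/A/- → run H
t=4: L0/L1/L2 = CDF/AH/- → run C
t=5: L0/L1/L2 = CDF/AH/- → run C
t=6: L0/L1/L2 = DFE/AHC/- → run D
t=7: L0/L1/L2 = DFE/AHC/- → run D
t=8: L0/L1/L2 = FE/AHCD/- → run F
t=9: L0/L1/L2 = FEG/AHCD/- → run F
t=10: L0/L1/L2 = EG/AHCDF/- → run E
t=11: L0/L1/L2 = EG/AHCDF/- → run E
t=12: L0/L1/L2 = G/AHCDFE/- → run G
t=13: L0/L1/L2 = G/AHCDFE/- → run G
t=14: L0/L1/L2 = -/AHCDFEG/- → run A
t=15: L0/L1/L2 = -/AHCDFEG/- → run A
t=16: L0/L1/L2 = -/HCDFEG/- → run H
t=17: L0/L1/L2 = -/HCDFEG/- → run H
t=18: L0/L1/L2 = -/HCDFEG/- → run H
t=19: L0/L1/L2 = -/HCDFEG/- → run H
t=20: L0/L1/L2 = -/CDFEG/H → run C
t=21: L0/L1/L2 = -/CDFEG/H → run C
t=22: L0/L1/L2 = -/CDFEG/H → run C
t=23: L0/L1/L2 = -/CDFEG/H → run C
t=24: L0/L1/L2 = -/DFEG/H → run D
t=25: L0/L1/L2 = -/DFEG/H → run D
t=26: L0/L1/L2 = -/DFEG/H → run D
t=27: L0/L1/L2 = -/DFEG/H → run D
t=28: L0/L1/L2 = -/FEG/HD → run F
t=29: L0/L1/L2 = -/EG/HD → run E
t=30: L0/L1/L2 = -/EG/HD → run E
t=31: L0/L1/L2 = -/EG/HD → run E
t=32: L0/L1/L2 = -/EG/HD → run E
t=33: L0/L1/L2 = -/G/HDE → run G
t=34: L0/L1/L2 = -/G/HDE → run G
t=35: L0/L1/L2 = -/G/HDE → run G
t=36: L0/L1/L2 = -/-/HDE → run H
t=37: L0/L1/L2 = -/-/HDE → run H
t=38: L0/L1/L2 = -/-/DE → run D
t=39: L0/L1/L2 = -/-/DE → run D
t=40: L0/L1/L2 = -/-/E → run E
t=41: L0/L1/L2 = -/-/E → run E
t=42: (idle)
t=43: (idle)
t=44: (idle)
t=45: (idle)
t=46: (idle)
t=47: (idle)
t=48: (idle)
t=49: (idle)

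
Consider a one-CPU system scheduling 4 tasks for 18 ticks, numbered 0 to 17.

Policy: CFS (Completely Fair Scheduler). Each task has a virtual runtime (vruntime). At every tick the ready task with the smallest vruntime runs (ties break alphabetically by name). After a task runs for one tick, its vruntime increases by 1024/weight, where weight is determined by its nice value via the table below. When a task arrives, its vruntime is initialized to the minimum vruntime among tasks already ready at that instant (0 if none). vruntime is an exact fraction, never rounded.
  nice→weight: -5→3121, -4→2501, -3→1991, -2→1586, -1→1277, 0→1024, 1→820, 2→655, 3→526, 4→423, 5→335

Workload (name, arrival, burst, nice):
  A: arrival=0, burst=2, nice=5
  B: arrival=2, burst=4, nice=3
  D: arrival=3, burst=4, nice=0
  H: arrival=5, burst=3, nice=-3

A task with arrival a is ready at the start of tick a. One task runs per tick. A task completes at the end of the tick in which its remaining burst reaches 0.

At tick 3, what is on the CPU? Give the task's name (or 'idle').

t=0: vr[A=0] → run A
t=1: vr[A=1024/335] → run A
t=2: vr[B=0] → run B
t=3: vr[B=512/263 D=512/263] → run B
t=4: vr[B=1024/263 D=512/263] → run D
t=5: vr[B=1024/263 D=775/263 H=775/263] → run D
t=6: vr[B=1024/263 D=1038/263 H=775/263] → run H
t=7: vr[B=1024/263 D=1038/263 H=1812337/523633] → run H
t=8: vr[B=1024/263 D=1038/263 H=2081649/523633] → run B
t=9: vr[B=1536/263 D=1038/263 H=2081649/523633] → run D
t=10: vr[B=1536/263 D=1301/263 H=2081649/523633] → run H
t=11: vr[B=1536/263 D=1301/263] → run D
t=12: vr[B=1536/263] → run B
t=13: (idle)
t=14: (idle)
t=15: (idle)
t=16: (idle)
t=17: (idle)

running at tick 3 = B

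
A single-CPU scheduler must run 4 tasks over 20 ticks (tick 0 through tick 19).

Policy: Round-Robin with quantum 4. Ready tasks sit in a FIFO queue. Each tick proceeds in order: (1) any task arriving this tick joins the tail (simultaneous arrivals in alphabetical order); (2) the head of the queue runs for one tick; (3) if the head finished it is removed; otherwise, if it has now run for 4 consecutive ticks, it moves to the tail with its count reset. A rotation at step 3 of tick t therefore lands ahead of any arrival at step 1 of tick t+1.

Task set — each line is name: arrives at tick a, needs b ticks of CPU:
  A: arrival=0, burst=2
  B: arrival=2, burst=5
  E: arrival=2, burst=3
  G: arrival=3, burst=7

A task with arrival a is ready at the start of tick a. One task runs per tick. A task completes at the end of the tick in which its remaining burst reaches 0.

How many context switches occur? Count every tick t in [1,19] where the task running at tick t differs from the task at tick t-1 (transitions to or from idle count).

t=0: queue=[A] q_used=0 → run A
t=1: queue=[A] q_used=1 → run A
t=2: queue=[B,E] q_used=0 → run B
t=3: queue=[B,E,G] q_used=1 → run B
t=4: queue=[B,E,G] q_used=2 → run B
t=5: queue=[B,E,G] q_used=3 → run B
t=6: queue=[E,G,B] q_used=0 → run E
t=7: queue=[E,G,B] q_used=1 → run E
t=8: queue=[E,G,B] q_used=2 → run E
t=9: queue=[G,B] q_used=0 → run G
t=10: queue=[G,B] q_used=1 → run G
t=11: queue=[G,B] q_used=2 → run G
t=12: queue=[G,B] q_used=3 → run G
t=13: queue=[B,G] q_used=0 → run B
t=14: queue=[G] q_used=0 → run G
t=15: queue=[G] q_used=1 → run G
t=16: queue=[G] q_used=2 → run G
t=17: (idle)
t=18: (idle)
t=19: (idle)

context switches = 6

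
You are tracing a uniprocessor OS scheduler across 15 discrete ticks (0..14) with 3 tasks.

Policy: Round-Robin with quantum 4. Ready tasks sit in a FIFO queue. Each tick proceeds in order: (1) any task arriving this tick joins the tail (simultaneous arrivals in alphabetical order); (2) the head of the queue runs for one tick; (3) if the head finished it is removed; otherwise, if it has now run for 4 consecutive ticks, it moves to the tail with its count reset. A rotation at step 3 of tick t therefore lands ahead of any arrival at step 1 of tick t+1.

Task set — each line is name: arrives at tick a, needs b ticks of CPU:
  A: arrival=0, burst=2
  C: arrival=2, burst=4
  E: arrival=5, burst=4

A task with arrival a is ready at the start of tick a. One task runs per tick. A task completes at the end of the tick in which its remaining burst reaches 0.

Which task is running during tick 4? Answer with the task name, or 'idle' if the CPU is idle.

t=0: queue=[A] q_used=0 → run A
t=1: queue=[A] q_used=1 → run A
t=2: queue=[C] q_used=0 → run C
t=3: queue=[C] q_used=1 → run C
t=4: queue=[C] q_used=2 → run C
t=5: queue=[C,E] q_used=3 → run C
t=6: queue=[E] q_used=0 → run E
t=7: queue=[E] q_used=1 → run E
t=8: queue=[E] q_used=2 → run E
t=9: queue=[E] q_used=3 → run E
t=10: (idle)
t=11: (idle)
t=12: (idle)
t=13: (idle)
t=14: (idle)

running at tick 4 = C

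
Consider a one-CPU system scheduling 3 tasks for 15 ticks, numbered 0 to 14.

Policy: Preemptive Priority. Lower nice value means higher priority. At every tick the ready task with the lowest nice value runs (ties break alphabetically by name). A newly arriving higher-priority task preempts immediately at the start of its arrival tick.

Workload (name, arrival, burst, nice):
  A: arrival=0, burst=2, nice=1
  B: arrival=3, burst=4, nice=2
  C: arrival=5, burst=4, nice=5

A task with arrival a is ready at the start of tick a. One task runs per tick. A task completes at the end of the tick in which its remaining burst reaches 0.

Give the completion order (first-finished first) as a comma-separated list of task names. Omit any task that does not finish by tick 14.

t=0: ready={A} → run A
t=1: ready={A} → run A
t=2: (idle)
t=3: ready={B} → run B
t=4: ready={B} → run B
t=5: ready={B,C} → run B
t=6: ready={B,C} → run B
t=7: ready={C} → run C
t=8: ready={C} → run C
t=9: ready={C} → run C
t=10: ready={C} → run C
t=11: (idle)
t=12: (idle)
t=13: (idle)
t=14: (idle)

completion order = A, B, C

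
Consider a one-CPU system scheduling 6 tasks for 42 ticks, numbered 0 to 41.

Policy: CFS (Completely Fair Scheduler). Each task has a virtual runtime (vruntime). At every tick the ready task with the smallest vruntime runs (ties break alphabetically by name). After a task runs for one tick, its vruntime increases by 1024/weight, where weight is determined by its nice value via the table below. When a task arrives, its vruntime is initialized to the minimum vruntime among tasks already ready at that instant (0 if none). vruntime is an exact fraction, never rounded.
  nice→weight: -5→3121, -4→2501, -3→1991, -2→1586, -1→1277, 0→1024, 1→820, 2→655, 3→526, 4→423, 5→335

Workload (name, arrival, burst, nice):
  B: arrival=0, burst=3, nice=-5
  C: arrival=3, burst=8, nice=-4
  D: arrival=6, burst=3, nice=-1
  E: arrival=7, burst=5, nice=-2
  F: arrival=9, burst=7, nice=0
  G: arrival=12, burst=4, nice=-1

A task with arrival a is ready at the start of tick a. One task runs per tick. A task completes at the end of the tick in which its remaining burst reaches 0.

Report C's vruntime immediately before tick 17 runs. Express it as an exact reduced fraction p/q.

t=0: vr[B=0] → run B
t=1: vr[B=1024/3121] → run B
t=2: vr[B=2048/3121] → run B
t=3: vr[C=0] → run C
t=4: vr[C=1024/2501] → run C
t=5: vr[C=2048/2501] → run C
t=6: vr[C=3072/2501 D=3072/2501] → run C
t=7: vr[C=4096/2501 D=3072/2501 E=3072/2501] → run D
t=8: vr[C=4096/2501 D=6483968/3193777 E=3072/2501] → run E
t=9: vr[C=4096/2501 D=6483968/3193777 E=60928/32513 F=4096/2501] → run C
t=10: vr[C=5120/2501 D=6483968/3193777 E=60928/32513 F=4096/2501] → run F
t=11: vr[C=5120/2501 D=6483968/3193777 E=60928/32513 F=6597/2501] → run E
t=12: vr[C=5120/2501 D=6483968/3193777 E=81920/32513 F=6597/2501 G=6483968/3193777] → run D
t=13: vr[C=5120/2501 D=9044992/3193777 E=81920/32513 F=6597/2501 G=6483968/3193777] → run G
t=14: vr[C=5120/2501 D=9044992/3193777 E=81920/32513 F=6597/2501 G=9044992/3193777] → run C
t=15: vr[C=6144/2501 D=9044992/3193777 E=81920/32513 F=6597/2501 G=9044992/3193777] → run C
t=16: vr[C=7168/2501 D=9044992/3193777 E=81920/32513 F=6597/2501 G=9044992/3193777] → run E
t=17: vr[C=7168/2501 D=9044992/3193777 E=102912/32513 F=6597/2501 G=9044992/3193777] → run F
t=18: vr[C=7168/2501 D=9044992/3193777 E=102912/32513 F=9098/2501 G=9044992/3193777] → run D
t=19: vr[C=7168/2501 E=102912/32513 F=9098/2501 G=9044992/3193777] → run G
t=20: vr[C=7168/2501 E=102912/32513 F=9098/2501 G=11606016/3193777] → run C
t=21: vr[E=102912/32513 F=9098/2501 G=11606016/3193777] → run E
t=22: vr[E=123904/32513 F=9098/2501 G=11606016/3193777] → run G
t=23: vr[E=123904/32513 F=9098/2501 G=14167040/3193777] → run F
t=24: vr[E=123904/32513 F=11599/2501 G=14167040/3193777] → run E
t=25: vr[F=11599/2501 G=14167040/3193777] → run G
t=26: vr[F=11599/2501] → run F
t=27: vr[F=14100/2501] → run F
t=28: vr[F=16601/2501] → run F
t=29: vr[F=19102/2501] → run F
t=30: (idle)
t=31: (idle)
t=32: (idle)
t=33: (idle)
t=34: (idle)
t=35: (idle)
t=36: (idle)
t=37: (idle)
t=38: (idle)
t=39: (idle)
t=40: (idle)
t=41: (idle)

vruntime(C, start of tick 17) = 7168/2501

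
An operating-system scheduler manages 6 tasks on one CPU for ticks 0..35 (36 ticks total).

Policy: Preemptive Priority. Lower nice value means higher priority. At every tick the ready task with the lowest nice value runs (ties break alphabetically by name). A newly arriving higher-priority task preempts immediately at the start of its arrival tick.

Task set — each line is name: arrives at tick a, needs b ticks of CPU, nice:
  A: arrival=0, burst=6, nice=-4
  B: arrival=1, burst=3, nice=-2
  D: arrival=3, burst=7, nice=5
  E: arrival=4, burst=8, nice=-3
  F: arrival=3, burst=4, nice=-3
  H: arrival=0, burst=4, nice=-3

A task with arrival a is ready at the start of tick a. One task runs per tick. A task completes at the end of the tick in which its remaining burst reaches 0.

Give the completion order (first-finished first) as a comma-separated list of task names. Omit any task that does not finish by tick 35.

completion order = A, E, F, H, B, D

t=0: ready={A,H} → run A
t=1: ready={A,B,H} → run A
t=2: ready={A,B,H} → run A
t=3: ready={A,B,D,F,H} → run A
t=4: ready={A,B,D,E,F,H} → run A
t=5: ready={A,B,D,E,F,H} → run A
t=6: ready={B,D,E,F,H} → run E
t=7: ready={B,D,E,F,H} → run E
t=8: ready={B,D,E,F,H} → run E
t=9: ready={B,D,E,F,H} → run E
t=10: ready={B,D,E,F,H} → run E
t=11: ready={B,D,E,F,H} → run E
t=12: ready={B,D,E,F,H} → run E
t=13: ready={B,D,E,F,H} → run E
t=14: ready={B,D,F,H} → run F
t=15: ready={B,D,F,H} → run F
t=16: ready={B,D,F,H} → run F
t=17: ready={B,D,F,H} → run F
t=18: ready={B,D,H} → run H
t=19: ready={B,D,H} → run H
t=20: ready={B,D,H} → run H
t=21: ready={B,D,H} → run H
t=22: ready={B,D} → run B
t=23: ready={B,D} → run B
t=24: ready={B,D} → run B
t=25: ready={D} → run D
t=26: ready={D} → run D
t=27: ready={D} → run D
t=28: ready={D} → run D
t=29: ready={D} → run D
t=30: ready={D} → run D
t=31: ready={D} → run D
t=32: (idle)
t=33: (idle)
t=34: (idle)
t=35: (idle)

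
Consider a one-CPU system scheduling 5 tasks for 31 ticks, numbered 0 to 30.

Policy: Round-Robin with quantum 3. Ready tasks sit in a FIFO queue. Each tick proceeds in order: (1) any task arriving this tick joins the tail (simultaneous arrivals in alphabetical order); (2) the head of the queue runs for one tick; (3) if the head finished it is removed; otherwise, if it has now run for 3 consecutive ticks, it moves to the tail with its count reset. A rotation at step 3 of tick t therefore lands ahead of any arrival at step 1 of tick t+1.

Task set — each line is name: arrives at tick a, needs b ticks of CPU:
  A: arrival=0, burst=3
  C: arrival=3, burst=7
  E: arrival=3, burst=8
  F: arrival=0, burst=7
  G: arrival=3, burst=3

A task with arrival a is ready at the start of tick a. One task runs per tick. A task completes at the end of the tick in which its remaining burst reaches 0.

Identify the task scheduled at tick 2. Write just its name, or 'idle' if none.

t=0: queue=[A,F] q_used=0 → run A
t=1: queue=[A,F] q_used=1 → run A
t=2: queue=[A,F] q_used=2 → run A
t=3: queue=[F,C,E,G] q_used=0 → run F
t=4: queue=[F,C,E,G] q_used=1 → run F
t=5: queue=[F,C,E,G] q_used=2 → run F
t=6: queue=[C,E,G,F] q_used=0 → run C
t=7: queue=[C,E,G,F] q_used=1 → run C
t=8: queue=[C,E,G,F] q_used=2 → run C
t=9: queue=[E,G,F,C] q_used=0 → run E
t=10: queue=[E,G,F,C] q_used=1 → run E
t=11: queue=[E,G,F,C] q_used=2 → run E
t=12: queue=[G,F,C,E] q_used=0 → run G
t=13: queue=[G,F,C,E] q_used=1 → run G
t=14: queue=[G,F,C,E] q_used=2 → run G
t=15: queue=[F,C,E] q_used=0 → run F
t=16: queue=[F,C,E] q_used=1 → run F
t=17: queue=[F,C,E] q_used=2 → run F
t=18: queue=[C,E,F] q_used=0 → run C
t=19: queue=[C,E,F] q_used=1 → run C
t=20: queue=[C,E,F] q_used=2 → run C
t=21: queue=[E,F,C] q_used=0 → run E
t=22: queue=[E,F,C] q_used=1 → run E
t=23: queue=[E,F,C] q_used=2 → run E
t=24: queue=[F,C,E] q_used=0 → run F
t=25: queue=[C,E] q_used=0 → run C
t=26: queue=[E] q_used=0 → run E
t=27: queue=[E] q_used=1 → run E
t=28: (idle)
t=29: (idle)
t=30: (idle)

running at tick 2 = A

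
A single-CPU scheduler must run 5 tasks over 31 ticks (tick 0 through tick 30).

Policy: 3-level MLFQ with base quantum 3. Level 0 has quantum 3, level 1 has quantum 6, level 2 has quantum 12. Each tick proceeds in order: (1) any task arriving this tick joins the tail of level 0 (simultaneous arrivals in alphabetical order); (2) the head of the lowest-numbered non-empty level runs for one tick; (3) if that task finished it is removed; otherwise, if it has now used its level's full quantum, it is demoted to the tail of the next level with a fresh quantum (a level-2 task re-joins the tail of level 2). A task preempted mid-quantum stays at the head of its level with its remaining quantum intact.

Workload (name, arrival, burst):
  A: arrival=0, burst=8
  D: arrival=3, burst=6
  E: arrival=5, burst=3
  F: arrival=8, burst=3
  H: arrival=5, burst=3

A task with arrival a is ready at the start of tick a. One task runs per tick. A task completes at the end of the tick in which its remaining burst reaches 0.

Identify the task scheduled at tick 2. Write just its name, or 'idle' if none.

running at tick 2 = A

t=0: L0/L1/L2 = A/-/- → run A
t=1: L0/L1/L2 = A/-/- → run A
t=2: L0/L1/L2 = A/-/- → run A
t=3: L0/L1/L2 = D/A/- → run D
t=4: L0/L1/L2 = D/A/- → run D
t=5: L0/L1/L2 = DEH/A/- → run D
t=6: L0/L1/L2 = EH/AD/- → run E
t=7: L0/L1/L2 = EH/AD/- → run E
t=8: L0/L1/L2 = EHF/AD/- → run E
t=9: L0/L1/L2 = HF/AD/- → run H
t=10: L0/L1/L2 = HF/AD/- → run H
t=11: L0/L1/L2 = HF/AD/- → run H
t=12: L0/L1/L2 = F/AD/- → run F
t=13: L0/L1/L2 = F/AD/- → run F
t=14: L0/L1/L2 = F/AD/- → run F
t=15: L0/L1/L2 = -/AD/- → run A
t=16: L0/L1/L2 = -/AD/- → run A
t=17: L0/L1/L2 = -/AD/- → run A
t=18: L0/L1/L2 = -/AD/- → run A
t=19: L0/L1/L2 = -/AD/- → run A
t=20: L0/L1/L2 = -/D/- → run D
t=21: L0/L1/L2 = -/D/- → run D
t=22: L0/L1/L2 = -/D/- → run D
t=23: (idle)
t=24: (idle)
t=25: (idle)
t=26: (idle)
t=27: (idle)
t=28: (idle)
t=29: (idle)
t=30: (idle)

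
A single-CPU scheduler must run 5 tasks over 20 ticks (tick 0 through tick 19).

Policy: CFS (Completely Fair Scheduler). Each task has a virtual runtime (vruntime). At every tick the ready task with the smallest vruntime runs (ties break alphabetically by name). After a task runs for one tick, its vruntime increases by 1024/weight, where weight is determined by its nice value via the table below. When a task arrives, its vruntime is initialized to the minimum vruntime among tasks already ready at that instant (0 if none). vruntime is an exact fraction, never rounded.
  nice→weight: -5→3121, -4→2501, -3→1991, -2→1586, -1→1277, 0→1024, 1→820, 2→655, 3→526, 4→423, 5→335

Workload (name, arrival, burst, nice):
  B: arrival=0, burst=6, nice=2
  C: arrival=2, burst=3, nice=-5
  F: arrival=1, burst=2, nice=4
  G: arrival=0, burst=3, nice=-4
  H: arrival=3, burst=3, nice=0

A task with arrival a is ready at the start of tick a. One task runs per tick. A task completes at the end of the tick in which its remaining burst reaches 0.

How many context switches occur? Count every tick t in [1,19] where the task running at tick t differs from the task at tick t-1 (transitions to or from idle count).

t=0: vr[B=0 G=0] → run B
t=1: vr[B=1024/655 F=0 G=0] → run F
t=2: vr[B=1024/655 C=0 F=1024/423 G=0] → run C
t=3: vr[B=1024/655 C=1024/3121 F=1024/423 G=0 H=0] → run G
t=4: vr[B=1024/655 C=1024/3121 F=1024/423 G=1024/2501 H=0] → run H
t=5: vr[B=1024/655 C=1024/3121 F=1024/423 G=1024/2501 H=1] → run C
t=6: vr[B=1024/655 C=2048/3121 F=1024/423 G=1024/2501 H=1] → run G
t=7: vr[B=1024/655 C=2048/3121 F=1024/423 G=2048/2501 H=1] → run C
t=8: vr[B=1024/655 F=1024/423 G=2048/2501 H=1] → run G
t=9: vr[B=1024/655 F=1024/423 H=1] → run H
t=10: vr[B=1024/655 F=1024/423 H=2] → run B
t=11: vr[B=2048/655 F=1024/423 H=2] → run H
t=12: vr[B=2048/655 F=1024/423] → run F
t=13: vr[B=2048/655] → run B
t=14: vr[B=3072/655] → run B
t=15: vr[B=4096/655] → run B
t=16: vr[B=1024/131] → run B
t=17: (idle)
t=18: (idle)
t=19: (idle)

context switches = 14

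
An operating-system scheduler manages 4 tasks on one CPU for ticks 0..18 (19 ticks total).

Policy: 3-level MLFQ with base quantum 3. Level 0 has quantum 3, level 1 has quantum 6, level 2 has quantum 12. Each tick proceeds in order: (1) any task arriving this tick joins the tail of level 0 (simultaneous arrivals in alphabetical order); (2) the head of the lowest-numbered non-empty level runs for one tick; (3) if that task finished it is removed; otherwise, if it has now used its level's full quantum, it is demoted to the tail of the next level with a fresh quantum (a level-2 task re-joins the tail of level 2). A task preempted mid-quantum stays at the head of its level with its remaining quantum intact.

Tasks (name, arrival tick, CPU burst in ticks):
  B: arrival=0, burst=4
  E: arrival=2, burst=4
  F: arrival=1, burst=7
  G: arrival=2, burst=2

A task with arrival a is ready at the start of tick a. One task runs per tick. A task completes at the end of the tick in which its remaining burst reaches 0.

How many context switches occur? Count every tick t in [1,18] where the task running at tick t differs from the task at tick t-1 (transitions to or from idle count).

t=0: L0/L1/L2 = B/-/- → run B
t=1: L0/L1/L2 = BF/-/- → run B
t=2: L0/L1/L2 = BFEG/-/- → run B
t=3: L0/L1/L2 = FEG/B/- → run F
t=4: L0/L1/L2 = FEG/B/- → run F
t=5: L0/L1/L2 = FEG/B/- → run F
t=6: L0/L1/L2 = EG/BF/- → run E
t=7: L0/L1/L2 = EG/BF/- → run E
t=8: L0/L1/L2 = EG/BF/- → run E
t=9: L0/L1/L2 = G/BFE/- → run G
t=10: L0/L1/L2 = G/BFE/- → run G
t=11: L0/L1/L2 = -/BFE/- → run B
t=12: L0/L1/L2 = -/FE/- → run F
t=13: L0/L1/L2 = -/FE/- → run F
t=14: L0/L1/L2 = -/FE/- → run F
t=15: L0/L1/L2 = -/FE/- → run F
t=16: L0/L1/L2 = -/E/- → run E
t=17: (idle)
t=18: (idle)

context switches = 7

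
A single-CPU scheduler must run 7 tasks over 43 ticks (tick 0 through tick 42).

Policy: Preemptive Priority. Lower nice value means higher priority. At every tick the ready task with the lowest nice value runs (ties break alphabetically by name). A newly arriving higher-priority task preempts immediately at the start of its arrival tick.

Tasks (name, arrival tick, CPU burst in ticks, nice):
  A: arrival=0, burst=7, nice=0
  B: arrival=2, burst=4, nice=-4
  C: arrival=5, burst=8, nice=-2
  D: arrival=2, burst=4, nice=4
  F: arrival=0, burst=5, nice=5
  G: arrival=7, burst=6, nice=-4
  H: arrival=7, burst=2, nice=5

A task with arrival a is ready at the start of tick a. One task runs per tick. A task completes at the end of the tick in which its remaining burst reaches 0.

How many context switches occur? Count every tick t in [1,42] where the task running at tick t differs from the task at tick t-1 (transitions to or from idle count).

context switches = 9

t=0: ready={A,F} → run A
t=1: ready={A,F} → run A
t=2: ready={A,B,D,F} → run B
t=3: ready={A,B,D,F} → run B
t=4: ready={A,B,D,F} → run B
t=5: ready={A,B,C,D,F} → run B
t=6: ready={A,C,D,F} → run C
t=7: ready={A,C,D,F,G,H} → run G
t=8: ready={A,C,D,F,G,H} → run G
t=9: ready={A,C,D,F,G,H} → run G
t=10: ready={A,C,D,F,G,H} → run G
t=11: ready={A,C,D,F,G,H} → run G
t=12: ready={A,C,D,F,G,H} → run G
t=13: ready={A,C,D,F,H} → run C
t=14: ready={A,C,D,F,H} → run C
t=15: ready={A,C,D,F,H} → run C
t=16: ready={A,C,D,F,H} → run C
t=17: ready={A,C,D,F,H} → run C
t=18: ready={A,C,D,F,H} → run C
t=19: ready={A,C,D,F,H} → run C
t=20: ready={A,D,F,H} → run A
t=21: ready={A,D,F,H} → run A
t=22: ready={A,D,F,H} → run A
t=23: ready={A,D,F,H} → run A
t=24: ready={A,D,F,H} → run A
t=25: ready={D,F,H} → run D
t=26: ready={D,F,H} → run D
t=27: ready={D,F,H} → run D
t=28: ready={D,F,H} → run D
t=29: ready={F,H} → run F
t=30: ready={F,H} → run F
t=31: ready={F,H} → run F
t=32: ready={F,H} → run F
t=33: ready={F,H} → run F
t=34: ready={H} → run H
t=35: ready={H} → run H
t=36: (idle)
t=37: (idle)
t=38: (idle)
t=39: (idle)
t=40: (idle)
t=41: (idle)
t=42: (idle)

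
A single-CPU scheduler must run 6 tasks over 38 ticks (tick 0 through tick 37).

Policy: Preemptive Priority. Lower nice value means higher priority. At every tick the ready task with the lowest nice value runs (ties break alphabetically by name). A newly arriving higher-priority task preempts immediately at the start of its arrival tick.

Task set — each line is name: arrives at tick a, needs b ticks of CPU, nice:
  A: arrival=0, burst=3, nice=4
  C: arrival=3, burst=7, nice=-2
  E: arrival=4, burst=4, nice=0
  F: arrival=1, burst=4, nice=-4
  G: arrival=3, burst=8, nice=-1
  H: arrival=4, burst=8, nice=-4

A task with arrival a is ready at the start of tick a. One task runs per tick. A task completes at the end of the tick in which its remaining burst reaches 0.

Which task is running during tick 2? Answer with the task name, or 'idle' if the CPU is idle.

t=0: ready={A} → run A
t=1: ready={A,F} → run F
t=2: ready={A,F} → run F
t=3: ready={A,C,F,G} → run F
t=4: ready={A,C,E,F,G,H} → run F
t=5: ready={A,C,E,G,H} → run H
t=6: ready={A,C,E,G,H} → run H
t=7: ready={A,C,E,G,H} → run H
t=8: ready={A,C,E,G,H} → run H
t=9: ready={A,C,E,G,H} → run H
t=10: ready={A,C,E,G,H} → run H
t=11: ready={A,C,E,G,H} → run H
t=12: ready={A,C,E,G,H} → run H
t=13: ready={A,C,E,G} → run C
t=14: ready={A,C,E,G} → run C
t=15: ready={A,C,E,G} → run C
t=16: ready={A,C,E,G} → run C
t=17: ready={A,C,E,G} → run C
t=18: ready={A,C,E,G} → run C
t=19: ready={A,C,E,G} → run C
t=20: ready={A,E,G} → run G
t=21: ready={A,E,G} → run G
t=22: ready={A,E,G} → run G
t=23: ready={A,E,G} → run G
t=24: ready={A,E,G} → run G
t=25: ready={A,E,G} → run G
t=26: ready={A,E,G} → run G
t=27: ready={A,E,G} → run G
t=28: ready={A,E} → run E
t=29: ready={A,E} → run E
t=30: ready={A,E} → run E
t=31: ready={A,E} → run E
t=32: ready={A} → run A
t=33: ready={A} → run A
t=34: (idle)
t=35: (idle)
t=36: (idle)
t=37: (idle)

running at tick 2 = F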